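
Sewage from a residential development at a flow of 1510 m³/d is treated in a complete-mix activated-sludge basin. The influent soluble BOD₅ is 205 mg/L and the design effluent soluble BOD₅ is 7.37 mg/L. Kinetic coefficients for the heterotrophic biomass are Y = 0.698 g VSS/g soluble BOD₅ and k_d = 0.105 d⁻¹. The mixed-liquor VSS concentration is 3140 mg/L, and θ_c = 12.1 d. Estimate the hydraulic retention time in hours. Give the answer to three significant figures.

τ ≈ 5.62 h

Steady-state biomass mass balance: V·X·(1 + k_d·θ_c) = Y·Q·(S₀ − S)·θ_c, so V = 0.698 × 1510 × (205 − 7.37) × 12.1 / [3140 × (1 + 0.105 × 12.1)] = 2.52×10^6 / 7129 = 353.5 m³.
Hydraulic retention time τ = V/Q = 353.5 / 1510 = 0.2341 d = 5.619 h.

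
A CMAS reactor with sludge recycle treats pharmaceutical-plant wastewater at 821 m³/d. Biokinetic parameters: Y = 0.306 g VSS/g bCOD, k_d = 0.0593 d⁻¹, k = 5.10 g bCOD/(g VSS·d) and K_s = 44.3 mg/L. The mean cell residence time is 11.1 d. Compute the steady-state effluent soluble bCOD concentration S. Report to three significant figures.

For a completely mixed reactor with recycle the Lawrence–McCarty relation gives S = K_s·(1 + k_d·θ_c) / [θ_c·(Y·k − k_d) − 1] = 44.3 × (1 + 0.0593 × 11.1) / [11.1 × (0.306 × 5.10 − 0.0593) − 1] = 73.46 / 15.66 = 4.690 mg/L.

S ≈ 4.69 mg/L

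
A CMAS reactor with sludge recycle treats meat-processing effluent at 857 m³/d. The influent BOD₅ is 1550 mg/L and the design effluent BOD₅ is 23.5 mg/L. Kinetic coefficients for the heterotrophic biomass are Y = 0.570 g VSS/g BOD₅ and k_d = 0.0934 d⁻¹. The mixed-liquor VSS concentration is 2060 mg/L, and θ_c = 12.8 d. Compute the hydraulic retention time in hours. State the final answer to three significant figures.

τ ≈ 59.1 h

From the SRT design equation V = Y Q (S₀−S) θ_c / [X (1 + k_d θ_c)] = 0.570 × 857 × (1550 − 23.5) × 12.8 / [2060 × (1 + 0.0934 × 12.8)] = 9.54×10^6 / 4523 = 2110 m³.
Hydraulic retention time τ = V/Q = 2110 / 857 = 2.463 d = 59.10 h.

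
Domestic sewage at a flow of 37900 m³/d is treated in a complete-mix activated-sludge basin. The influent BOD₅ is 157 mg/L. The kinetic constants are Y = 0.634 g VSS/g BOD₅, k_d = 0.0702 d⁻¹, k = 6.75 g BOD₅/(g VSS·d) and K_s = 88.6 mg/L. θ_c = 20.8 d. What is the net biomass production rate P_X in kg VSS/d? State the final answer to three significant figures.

From the Monod/SRT balance for a CMAS, S = K_s·(1+k_d θ_c)/[θ_c·(Y k − k_d) − 1] = 88.6 × (1 + 0.0702 × 20.8) / [20.8 × (0.634 × 6.75 − 0.0702) − 1] = 218.0 / 86.55 = 2.518 mg/L.
Y_obs = Y / (1 + k_d θ_c) = 0.634 / (1 + 0.0702 × 20.8) = 0.634 / 2.460 = 0.2577.
Q·(S₀ − S) = 37900 × (157 − 2.52) × 10⁻³ = 5855 kg/d removed.
Biomass produced: P_X = Y_obs·Q·ΔS = 0.2577 × 5855 ≈ 1509 kg VSS/d.

P_X ≈ 1510 kg VSS/d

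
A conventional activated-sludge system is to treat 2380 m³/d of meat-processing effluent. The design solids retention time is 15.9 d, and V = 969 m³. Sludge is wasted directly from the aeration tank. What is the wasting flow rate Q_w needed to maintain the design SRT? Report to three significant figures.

Q_w ≈ 60.9 m³/d

With mixed-liquor wasting, θ_c = V/Q_w, so Q_w = V/θ_c = 969.0/15.9 = 60.94 m³/d.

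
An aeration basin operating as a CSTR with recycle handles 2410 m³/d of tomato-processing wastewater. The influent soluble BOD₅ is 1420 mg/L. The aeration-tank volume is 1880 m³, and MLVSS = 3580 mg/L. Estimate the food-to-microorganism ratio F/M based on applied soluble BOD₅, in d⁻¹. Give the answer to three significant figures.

F/M = Q·S₀ / (V·X) = 2410 × 1420 / (1880 × 3580) = 0.5085 g soluble BOD₅·(g VSS·d)⁻¹.

F/M ≈ 0.508 d⁻¹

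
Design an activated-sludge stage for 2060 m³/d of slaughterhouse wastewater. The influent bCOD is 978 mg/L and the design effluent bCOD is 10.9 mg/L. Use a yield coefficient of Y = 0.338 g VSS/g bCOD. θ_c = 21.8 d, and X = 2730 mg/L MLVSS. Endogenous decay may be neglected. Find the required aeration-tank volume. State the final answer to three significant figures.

V·X = Y·Q·ΔS·θ_c gives V = 0.338 × 2060 × (978 − 10.9) × 21.8 / 2730 = 5377 m³.

V ≈ 5380 m³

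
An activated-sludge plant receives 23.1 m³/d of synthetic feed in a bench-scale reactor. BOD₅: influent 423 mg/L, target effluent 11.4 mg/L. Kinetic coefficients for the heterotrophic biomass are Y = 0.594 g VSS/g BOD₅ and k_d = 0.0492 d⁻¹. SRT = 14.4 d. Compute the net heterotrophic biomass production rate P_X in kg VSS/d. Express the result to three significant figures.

Observed yield with endogenous decay: Y_obs = Y / (1 + k_d·θ_c) = 0.594 / (1 + 0.0492 × 14.4) = 0.594 / 1.708 = 0.3477 g VSS/g BOD₅.
Substrate removed = Q·(S₀ − S) = 23.1 m³/d × (423 − 11.4) g/m³ = 9.51×10^3 g/d = 9.508 kg/d.
Biomass produced: P_X = Y_obs·Q·ΔS = 0.3477 × 9.508 ≈ 3.306 kg VSS/d.

P_X ≈ 3.31 kg VSS/d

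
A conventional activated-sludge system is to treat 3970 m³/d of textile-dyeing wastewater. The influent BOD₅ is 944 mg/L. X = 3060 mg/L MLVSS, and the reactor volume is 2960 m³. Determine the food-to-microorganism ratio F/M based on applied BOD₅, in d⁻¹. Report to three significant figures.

F/M ≈ 0.414 d⁻¹

F/M = applied load / biomass = Q·S₀/(V·X) = 3970 × 944 / (2960 × 3060) = 0.4138 d⁻¹.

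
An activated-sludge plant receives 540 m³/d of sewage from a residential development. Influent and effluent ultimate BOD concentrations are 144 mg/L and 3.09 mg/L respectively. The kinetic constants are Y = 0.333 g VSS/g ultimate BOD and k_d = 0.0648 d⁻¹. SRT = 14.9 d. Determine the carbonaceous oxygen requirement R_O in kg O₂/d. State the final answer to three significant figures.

Correct the yield for decay: Y_obs = Y/(1 + k_d θ_c) = 0.333 / (1 + 0.0648 × 14.9) = 0.333 / 1.966 = 0.1694.
Mass of ultimate BOD removed per day: Q(S₀ − S) = 540 × 140.9 g/m³ = 76.09 kg/d.
P_X = Y_obs·Q·(S₀ − S) = 0.1694 × 76.09 = 12.89 kg VSS/d.
R_O = Q·ΔS − 1.42 P_X = 76.09 − 18.31 = 57.79 kg O₂/d.

R_O ≈ 57.8 kg O₂/d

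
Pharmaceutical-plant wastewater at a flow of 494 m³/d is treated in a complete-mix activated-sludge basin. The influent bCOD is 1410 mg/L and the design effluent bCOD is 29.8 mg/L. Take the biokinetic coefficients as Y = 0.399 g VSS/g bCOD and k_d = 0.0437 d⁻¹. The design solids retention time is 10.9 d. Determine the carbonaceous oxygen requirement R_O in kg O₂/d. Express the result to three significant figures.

R_O ≈ 420 kg O₂/d

Y_obs = Y / (1 + k_d θ_c) = 0.399 / (1 + 0.0437 × 10.9) = 0.399 / 1.476 = 0.2703.
ΔS = 1410 − 29.8 = 1380 mg/L, so the substrate removal rate is 494 × 1380/1000 = 681.8 kg bCOD/d.
Biomass synthesised: P_X = Y_obs × 681.8 = 184.3 kg VSS/d.
R_O = Q·ΔS − 1.42 P_X = 681.8 − 261.7 = 420.2 kg O₂/d.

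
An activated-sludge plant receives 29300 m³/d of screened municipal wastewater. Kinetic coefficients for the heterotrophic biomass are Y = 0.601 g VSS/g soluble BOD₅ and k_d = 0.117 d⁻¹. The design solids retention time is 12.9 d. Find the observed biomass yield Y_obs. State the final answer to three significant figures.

Y_obs ≈ 0.240 g VSS/g soluble BOD₅

The observed yield is Y_obs = Y/(1 + k_d·θ_c) = 0.601 / (1 + 0.117 × 12.9) = 0.601 / 2.509 = 0.2395 g VSS per g soluble BOD₅ removed.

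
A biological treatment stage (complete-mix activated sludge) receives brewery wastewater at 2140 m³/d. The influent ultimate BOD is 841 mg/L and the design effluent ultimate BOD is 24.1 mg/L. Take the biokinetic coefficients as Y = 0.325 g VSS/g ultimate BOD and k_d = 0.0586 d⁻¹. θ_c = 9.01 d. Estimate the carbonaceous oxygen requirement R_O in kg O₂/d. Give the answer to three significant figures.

Y_obs = Y / (1 + k_d θ_c) = 0.325 / (1 + 0.0586 × 9.01) = 0.325 / 1.528 = 0.2127.
Q·(S₀ − S) = 2140 × (841 − 24.1) × 10⁻³ = 1748 kg/d removed.
Net sludge production P_X = 0.2127 × 1748 = 371.8 kg VSS/d.
Carbonaceous O₂ demand = substrate oxidised − cell-mass equivalent = 1748 − 1.42 × 371.8 = 1220 kg O₂/d.

R_O ≈ 1220 kg O₂/d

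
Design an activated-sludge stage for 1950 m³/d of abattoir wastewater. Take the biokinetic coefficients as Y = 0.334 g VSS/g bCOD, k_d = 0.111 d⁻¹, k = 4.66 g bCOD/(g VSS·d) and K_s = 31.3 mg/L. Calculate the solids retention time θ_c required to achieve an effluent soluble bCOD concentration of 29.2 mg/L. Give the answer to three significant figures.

θ_c ≈ 1.56 d

Specific growth rate at S = 29.2 mg/L: μ = YkS/(K_s+S) = 0.334·4.66·29.2/(31.3+29.2) = 0.7512 d⁻¹.
1/θ_c = 0.7512 − 0.111 = 0.6402 d⁻¹, so θ_c = 1.562 d.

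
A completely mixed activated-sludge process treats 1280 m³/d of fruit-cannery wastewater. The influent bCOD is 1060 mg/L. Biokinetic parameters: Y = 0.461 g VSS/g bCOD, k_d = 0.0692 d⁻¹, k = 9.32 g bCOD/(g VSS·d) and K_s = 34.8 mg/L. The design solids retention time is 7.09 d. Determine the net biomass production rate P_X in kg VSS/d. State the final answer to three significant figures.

P_X ≈ 419 kg VSS/d

For a completely mixed reactor with recycle the Lawrence–McCarty relation gives S = K_s·(1 + k_d·θ_c) / [θ_c·(Y·k − k_d) − 1] = 34.8 × (1 + 0.0692 × 7.09) / [7.09 × (0.461 × 9.32 − 0.0692) − 1] = 51.87 / 28.97 = 1.791 mg/L.
The observed yield is Y_obs = Y/(1 + k_d·θ_c) = 0.461 / (1 + 0.0692 × 7.09) = 0.461 / 1.491 = 0.3093 g VSS per g bCOD removed.
Q·(S₀ − S) = 1280 × (1060 − 1.79) × 10⁻³ = 1355 kg/d removed.
Net biomass production P_X = Y_obs × Q·(S₀ − S) = 0.3093 × 1355 = 418.9 kg VSS/d.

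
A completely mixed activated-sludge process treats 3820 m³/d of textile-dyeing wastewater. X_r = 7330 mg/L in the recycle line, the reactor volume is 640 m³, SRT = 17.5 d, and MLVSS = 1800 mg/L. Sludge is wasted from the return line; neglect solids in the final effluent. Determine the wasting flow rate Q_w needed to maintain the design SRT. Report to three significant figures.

Q_w ≈ 8.98 m³/d

Wasting from the return line (neglecting effluent solids): Q_w = V·X / (θ_c·X_r) = 640.0 × 1800 / (17.5 × 7330) = 8.981 m³/d.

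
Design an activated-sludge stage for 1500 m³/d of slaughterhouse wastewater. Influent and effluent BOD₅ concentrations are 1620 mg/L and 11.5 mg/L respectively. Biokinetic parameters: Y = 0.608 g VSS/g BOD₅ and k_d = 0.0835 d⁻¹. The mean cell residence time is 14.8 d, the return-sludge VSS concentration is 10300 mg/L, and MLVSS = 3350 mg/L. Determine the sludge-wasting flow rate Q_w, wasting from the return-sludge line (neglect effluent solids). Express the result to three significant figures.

Q_w ≈ 63.7 m³/d

Rearranging the biomass balance for a CMAS with decay, V = Y·Q·ΔS·θ_c / [X·(1+k_d θ_c)] = 0.608 × 1500 × (1620 − 11.5) × 14.8 / [3350 × (1 + 0.0835 × 14.8)] = 2.17×10^7 / 7490 = 2899 m³.
θ_c = V·X/(Q_w·X_r) when wasting from the recycle, so Q_w = V·X/(θ_c·X_r) = 2899 × 3350 / (14.8 × 10300) = 63.70 m³/d.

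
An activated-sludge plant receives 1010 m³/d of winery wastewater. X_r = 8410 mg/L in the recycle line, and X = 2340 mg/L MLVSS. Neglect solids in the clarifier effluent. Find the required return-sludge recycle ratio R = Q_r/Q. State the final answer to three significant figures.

R = Q_r/Q = X/(X_r − X) = 2340 / (8410 − 2340) = 0.3855.

R ≈ 0.386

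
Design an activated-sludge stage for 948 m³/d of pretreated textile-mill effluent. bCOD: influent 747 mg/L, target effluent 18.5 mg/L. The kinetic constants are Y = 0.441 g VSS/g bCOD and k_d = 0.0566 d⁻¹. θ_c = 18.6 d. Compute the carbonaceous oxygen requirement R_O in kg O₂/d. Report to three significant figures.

The observed yield is Y_obs = Y/(1 + k_d·θ_c) = 0.441 / (1 + 0.0566 × 18.6) = 0.441 / 2.053 = 0.2148 g VSS per g bCOD removed.
ΔS = 747 − 18.5 = 728.5 mg/L, so the substrate removal rate is 948 × 728.5/1000 = 690.6 kg bCOD/d.
Biomass synthesised: P_X = Y_obs × 690.6 = 148.4 kg VSS/d.
Carbonaceous O₂ demand = substrate oxidised − cell-mass equivalent = 690.6 − 1.42 × 148.4 = 479.9 kg O₂/d.

R_O ≈ 480 kg O₂/d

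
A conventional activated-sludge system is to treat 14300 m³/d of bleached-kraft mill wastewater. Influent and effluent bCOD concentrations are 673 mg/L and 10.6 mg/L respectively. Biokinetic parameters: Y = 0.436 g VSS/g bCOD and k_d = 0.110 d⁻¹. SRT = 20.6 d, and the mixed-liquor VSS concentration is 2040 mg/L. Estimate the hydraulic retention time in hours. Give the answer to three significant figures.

τ ≈ 21.4 h

From the SRT design equation V = Y Q (S₀−S) θ_c / [X (1 + k_d θ_c)] = 0.436 × 14300 × (673 − 10.6) × 20.6 / [2040 × (1 + 0.110 × 20.6)] = 8.51×10^7 / 6663 = 12769 m³.
Hydraulic retention time τ = V/Q = 12769 / 14300 = 0.8930 d = 21.43 h.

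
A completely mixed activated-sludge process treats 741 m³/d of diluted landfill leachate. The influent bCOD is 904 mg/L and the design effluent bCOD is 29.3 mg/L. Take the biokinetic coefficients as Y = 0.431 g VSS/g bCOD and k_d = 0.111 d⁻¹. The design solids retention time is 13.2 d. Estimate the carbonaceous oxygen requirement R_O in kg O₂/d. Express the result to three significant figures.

Correct the yield for decay: Y_obs = Y/(1 + k_d θ_c) = 0.431 / (1 + 0.111 × 13.2) = 0.431 / 2.465 = 0.1748.
Q·(S₀ − S) = 741 × (904 − 29.3) × 10⁻³ = 648.2 kg/d removed.
Biomass synthesised: P_X = Y_obs × 648.2 = 113.3 kg VSS/d.
R_O = Q·ΔS − 1.42 P_X = 648.2 − 160.9 = 487.2 kg O₂/d.

R_O ≈ 487 kg O₂/d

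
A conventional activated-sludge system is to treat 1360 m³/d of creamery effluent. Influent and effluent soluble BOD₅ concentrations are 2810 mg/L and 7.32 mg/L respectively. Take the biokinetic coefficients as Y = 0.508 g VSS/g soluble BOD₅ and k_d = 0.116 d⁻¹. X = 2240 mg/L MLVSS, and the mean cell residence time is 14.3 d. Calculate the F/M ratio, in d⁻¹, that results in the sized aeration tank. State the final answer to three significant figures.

F/M ≈ 0.367 d⁻¹

Steady-state biomass mass balance: V·X·(1 + k_d·θ_c) = Y·Q·(S₀ − S)·θ_c, so V = 0.508 × 1360 × (2810 − 7.32) × 14.3 / [2240 × (1 + 0.116 × 14.3)] = 2.77×10^7 / 5956 = 4649 m³.
F/M = Q·S₀ / (V·X) = 1360 × 2810 / (4649 × 2240) = 0.3670 g soluble BOD₅·(g VSS·d)⁻¹.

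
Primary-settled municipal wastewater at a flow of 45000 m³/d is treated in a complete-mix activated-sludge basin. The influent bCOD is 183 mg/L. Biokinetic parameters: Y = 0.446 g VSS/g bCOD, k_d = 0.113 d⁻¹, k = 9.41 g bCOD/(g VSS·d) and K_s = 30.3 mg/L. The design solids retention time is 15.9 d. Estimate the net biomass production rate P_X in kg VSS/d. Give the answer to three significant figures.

Effluent substrate depends only on kinetics and SRT: S = K_s(1 + k_d θ_c) / [θ_c(Yk − k_d) − 1] = 30.3 × (1 + 0.113 × 15.9) / [15.9 × (0.446 × 9.41 − 0.113) − 1] = 84.74 / 63.93 = 1.325 mg/L.
The observed yield is Y_obs = Y/(1 + k_d·θ_c) = 0.446 / (1 + 0.113 × 15.9) = 0.446 / 2.797 = 0.1595 g VSS per g bCOD removed.
Substrate removed = Q·(S₀ − S) = 45000 m³/d × (183 − 1.33) g/m³ = 8.18×10^6 g/d = 8175 kg/d.
So the net sludge growth is P_X = 0.1595 × 8175 = 1304 kg VSS/d.

P_X ≈ 1300 kg VSS/d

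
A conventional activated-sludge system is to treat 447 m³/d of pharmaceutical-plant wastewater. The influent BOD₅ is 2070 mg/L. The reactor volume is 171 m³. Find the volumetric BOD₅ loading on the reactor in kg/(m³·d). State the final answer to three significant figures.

Applied BOD₅ load per unit volume = Q·S₀/V = (447 × 2070/1000)/171.0 = 5.411 kg BOD₅·m⁻³·d⁻¹.

L_v ≈ 5.41 kg BOD₅/(m³·d)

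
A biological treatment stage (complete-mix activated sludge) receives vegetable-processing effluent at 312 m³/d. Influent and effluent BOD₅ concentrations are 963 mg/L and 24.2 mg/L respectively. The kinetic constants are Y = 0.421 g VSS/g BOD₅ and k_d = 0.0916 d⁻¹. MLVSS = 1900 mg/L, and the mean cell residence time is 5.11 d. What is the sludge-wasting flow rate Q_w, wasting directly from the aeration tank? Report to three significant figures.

From the SRT design equation V = Y Q (S₀−S) θ_c / [X (1 + k_d θ_c)] = 0.421 × 312 × (963 − 24.2) × 5.11 / [1900 × (1 + 0.0916 × 5.11)] = 6.3×10^5 / 2789 = 225.9 m³.
Wasting from the aeration tank: Q_w = V / θ_c = 225.9 / 5.11 = 44.21 m³/d.

Q_w ≈ 44.2 m³/d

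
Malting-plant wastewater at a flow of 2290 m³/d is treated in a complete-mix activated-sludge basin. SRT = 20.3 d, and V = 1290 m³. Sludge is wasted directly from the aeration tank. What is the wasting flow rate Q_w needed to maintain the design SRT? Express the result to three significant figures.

Q_w ≈ 63.5 m³/d

For wasting at MLVSS concentration, Q_w = V/θ_c = 1290/20.3 = 63.55 m³/d.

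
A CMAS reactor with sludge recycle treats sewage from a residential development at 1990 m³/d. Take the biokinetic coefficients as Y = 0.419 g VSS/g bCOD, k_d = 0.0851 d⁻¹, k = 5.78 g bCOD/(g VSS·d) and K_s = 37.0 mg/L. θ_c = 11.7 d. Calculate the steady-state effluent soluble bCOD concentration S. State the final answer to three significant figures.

Effluent substrate depends only on kinetics and SRT: S = K_s(1 + k_d θ_c) / [θ_c(Yk − k_d) − 1] = 37.0 × (1 + 0.0851 × 11.7) / [11.7 × (0.419 × 5.78 − 0.0851) − 1] = 73.84 / 26.34 = 2.803 mg/L.

S ≈ 2.80 mg/L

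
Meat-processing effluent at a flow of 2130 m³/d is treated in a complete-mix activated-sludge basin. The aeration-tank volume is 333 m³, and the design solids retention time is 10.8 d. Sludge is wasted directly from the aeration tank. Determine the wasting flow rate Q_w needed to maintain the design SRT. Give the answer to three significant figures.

With mixed-liquor wasting, θ_c = V/Q_w, so Q_w = V/θ_c = 333.0/10.8 = 30.83 m³/d.

Q_w ≈ 30.8 m³/d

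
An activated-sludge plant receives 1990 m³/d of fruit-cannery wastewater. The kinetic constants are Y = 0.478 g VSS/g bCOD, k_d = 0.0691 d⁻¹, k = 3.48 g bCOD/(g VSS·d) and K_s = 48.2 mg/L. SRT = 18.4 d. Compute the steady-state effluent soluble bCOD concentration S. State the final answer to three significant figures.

From the Monod/SRT balance for a CMAS, S = K_s·(1+k_d θ_c)/[θ_c·(Y k − k_d) − 1] = 48.2 × (1 + 0.0691 × 18.4) / [18.4 × (0.478 × 3.48 − 0.0691) − 1] = 109.5 / 28.34 = 3.864 mg/L.

S ≈ 3.86 mg/L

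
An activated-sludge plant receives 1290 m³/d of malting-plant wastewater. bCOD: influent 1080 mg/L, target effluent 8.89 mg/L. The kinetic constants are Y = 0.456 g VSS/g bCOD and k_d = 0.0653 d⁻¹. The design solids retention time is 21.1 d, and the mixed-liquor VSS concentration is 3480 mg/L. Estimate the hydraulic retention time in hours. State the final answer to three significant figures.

τ ≈ 29.9 h

Rearranging the biomass balance for a CMAS with decay, V = Y·Q·ΔS·θ_c / [X·(1+k_d θ_c)] = 0.456 × 1290 × (1080 − 8.89) × 21.1 / [3480 × (1 + 0.0653 × 21.1)] = 1.33×10^7 / 8275 = 1607 m³.
HRT = V/Q = 1607 m³ / 1290 m³·d⁻¹ = 1.245 d × 24 = 29.89 h.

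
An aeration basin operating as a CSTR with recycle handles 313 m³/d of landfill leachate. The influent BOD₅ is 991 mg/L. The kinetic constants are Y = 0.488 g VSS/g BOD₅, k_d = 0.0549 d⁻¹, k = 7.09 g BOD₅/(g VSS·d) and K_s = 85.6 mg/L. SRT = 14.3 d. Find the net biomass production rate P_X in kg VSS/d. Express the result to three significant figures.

For a completely mixed reactor with recycle the Lawrence–McCarty relation gives S = K_s·(1 + k_d·θ_c) / [θ_c·(Y·k − k_d) − 1] = 85.6 × (1 + 0.0549 × 14.3) / [14.3 × (0.488 × 7.09 − 0.0549) − 1] = 152.8 / 47.69 = 3.204 mg/L.
Observed yield with endogenous decay: Y_obs = Y / (1 + k_d·θ_c) = 0.488 / (1 + 0.0549 × 14.3) = 0.488 / 1.785 = 0.2734 g VSS/g BOD₅.
Q·(S₀ − S) = 313 × (991 − 3.20) × 10⁻³ = 309.2 kg/d removed.
Net biomass production P_X = Y_obs × Q·(S₀ − S) = 0.2734 × 309.2 = 84.52 kg VSS/d.

P_X ≈ 84.5 kg VSS/d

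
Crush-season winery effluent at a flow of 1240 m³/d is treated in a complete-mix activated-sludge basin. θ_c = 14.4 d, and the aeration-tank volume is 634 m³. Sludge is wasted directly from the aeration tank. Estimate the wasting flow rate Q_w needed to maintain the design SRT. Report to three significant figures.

Wasting from the aeration tank: Q_w = V / θ_c = 634.0 / 14.4 = 44.03 m³/d.

Q_w ≈ 44.0 m³/d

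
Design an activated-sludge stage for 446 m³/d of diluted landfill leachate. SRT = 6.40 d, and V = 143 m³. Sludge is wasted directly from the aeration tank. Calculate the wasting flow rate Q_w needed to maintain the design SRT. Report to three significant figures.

Q_w ≈ 22.3 m³/d

With mixed-liquor wasting, θ_c = V/Q_w, so Q_w = V/θ_c = 143.0/6.40 = 22.34 m³/d.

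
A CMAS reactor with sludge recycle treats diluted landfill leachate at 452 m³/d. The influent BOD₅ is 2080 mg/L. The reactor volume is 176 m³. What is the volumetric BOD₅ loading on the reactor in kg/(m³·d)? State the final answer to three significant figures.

Applied BOD₅ load per unit volume = Q·S₀/V = (452 × 2080/1000)/176.0 = 5.342 kg BOD₅·m⁻³·d⁻¹.

L_v ≈ 5.34 kg BOD₅/(m³·d)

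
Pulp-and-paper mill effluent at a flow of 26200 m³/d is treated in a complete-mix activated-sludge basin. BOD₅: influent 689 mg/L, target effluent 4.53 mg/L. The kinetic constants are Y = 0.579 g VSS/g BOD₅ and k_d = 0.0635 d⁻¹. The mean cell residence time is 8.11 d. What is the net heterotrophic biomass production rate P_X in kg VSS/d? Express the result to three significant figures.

Correct the yield for decay: Y_obs = Y/(1 + k_d θ_c) = 0.579 / (1 + 0.0635 × 8.11) = 0.579 / 1.515 = 0.3822.
Substrate removed = Q·(S₀ − S) = 26200 m³/d × (689 − 4.53) g/m³ = 1.79×10^7 g/d = 17933 kg/d.
P_X = Y_obs · Q(S₀ − S) = 0.3822 × 17933 = 6854 kg VSS/d.

P_X ≈ 6850 kg VSS/d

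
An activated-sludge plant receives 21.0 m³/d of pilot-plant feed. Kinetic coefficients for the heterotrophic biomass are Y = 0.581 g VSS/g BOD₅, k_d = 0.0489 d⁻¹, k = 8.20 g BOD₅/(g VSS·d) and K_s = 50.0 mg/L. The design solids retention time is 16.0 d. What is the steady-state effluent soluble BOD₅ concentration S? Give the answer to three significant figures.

From the Monod/SRT balance for a CMAS, S = K_s·(1+k_d θ_c)/[θ_c·(Y k − k_d) − 1] = 50.0 × (1 + 0.0489 × 16.0) / [16.0 × (0.581 × 8.20 − 0.0489) − 1] = 89.12 / 74.44 = 1.197 mg/L.

S ≈ 1.20 mg/L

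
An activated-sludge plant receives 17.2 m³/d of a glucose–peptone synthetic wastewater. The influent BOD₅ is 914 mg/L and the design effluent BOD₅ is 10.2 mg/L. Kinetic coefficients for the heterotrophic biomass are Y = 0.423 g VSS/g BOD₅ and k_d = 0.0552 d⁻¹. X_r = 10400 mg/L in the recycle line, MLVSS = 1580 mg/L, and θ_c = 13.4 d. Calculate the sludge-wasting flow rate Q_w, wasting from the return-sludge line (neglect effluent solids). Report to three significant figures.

From the SRT design equation V = Y Q (S₀−S) θ_c / [X (1 + k_d θ_c)] = 0.423 × 17.2 × (914 − 10.2) × 13.4 / [1580 × (1 + 0.0552 × 13.4)] = 8.81×10^4 / 2749 = 32.06 m³.
Wasting from the return line (neglecting effluent solids): Q_w = V·X / (θ_c·X_r) = 32.06 × 1580 / (13.4 × 10400) = 0.3634 m³/d.

Q_w ≈ 0.363 m³/d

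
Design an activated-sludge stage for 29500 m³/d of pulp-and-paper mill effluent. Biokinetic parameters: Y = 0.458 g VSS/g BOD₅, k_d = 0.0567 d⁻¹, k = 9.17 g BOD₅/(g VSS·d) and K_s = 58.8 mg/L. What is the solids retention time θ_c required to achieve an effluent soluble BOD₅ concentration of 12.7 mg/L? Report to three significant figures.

θ_c ≈ 1.45 d

From 1/θ_c = Y·k·S/(K_s + S) − k_d: Y·k·S/(K_s+S) = 0.458 × 9.17 × 12.7 / (58.8 + 12.7) = 0.7460 d⁻¹.
Then 1/θ_c = μ − k_d = 0.7460 − 0.0567 = 0.6893 d⁻¹, giving θ_c = 1.451 d.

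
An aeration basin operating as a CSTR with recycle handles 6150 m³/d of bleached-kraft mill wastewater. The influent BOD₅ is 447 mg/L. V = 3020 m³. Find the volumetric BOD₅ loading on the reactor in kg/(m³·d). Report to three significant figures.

L_v ≈ 0.910 kg BOD₅/(m³·d)

Volumetric loading L_v = Q·S₀ / V = 6150 × 447 g/m³ / 3020 m³ = 910.3 g/(m³·d) = 0.9103 kg BOD₅/(m³·d).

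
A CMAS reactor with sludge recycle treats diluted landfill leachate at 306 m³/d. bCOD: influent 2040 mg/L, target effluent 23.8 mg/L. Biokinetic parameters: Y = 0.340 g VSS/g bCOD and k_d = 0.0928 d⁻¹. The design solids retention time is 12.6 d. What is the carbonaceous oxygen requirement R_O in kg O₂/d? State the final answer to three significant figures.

Observed yield with endogenous decay: Y_obs = Y / (1 + k_d·θ_c) = 0.340 / (1 + 0.0928 × 12.6) = 0.340 / 2.169 = 0.1567 g VSS/g bCOD.
Mass of bCOD removed per day: Q(S₀ − S) = 306 × 2016 g/m³ = 617.0 kg/d.
P_X = Y_obs·Q·(S₀ − S) = 0.1567 × 617.0 = 96.70 kg VSS/d.
R_O = Q·(S₀ − S) − 1.42·P_X = 617.0 − 1.42 × 96.70 = 479.6 kg O₂/d.

R_O ≈ 480 kg O₂/d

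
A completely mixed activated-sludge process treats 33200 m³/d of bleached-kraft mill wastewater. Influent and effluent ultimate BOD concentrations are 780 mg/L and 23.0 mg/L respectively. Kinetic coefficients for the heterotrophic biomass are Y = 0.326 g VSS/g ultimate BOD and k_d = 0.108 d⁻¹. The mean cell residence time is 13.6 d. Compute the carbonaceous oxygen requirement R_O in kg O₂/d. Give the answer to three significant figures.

Observed yield with endogenous decay: Y_obs = Y / (1 + k_d·θ_c) = 0.326 / (1 + 0.108 × 13.6) = 0.326 / 2.469 = 0.1320 g VSS/g ultimate BOD.
Substrate removed = Q·(S₀ − S) = 33200 m³/d × (780 − 23.0) g/m³ = 2.51×10^7 g/d = 25132 kg/d.
Net sludge production P_X = 0.1320 × 25132 = 3319 kg VSS/d.
Carbonaceous O₂ demand = substrate oxidised − cell-mass equivalent = 25132 − 1.42 × 3319 = 20420 kg O₂/d.

R_O ≈ 20400 kg O₂/d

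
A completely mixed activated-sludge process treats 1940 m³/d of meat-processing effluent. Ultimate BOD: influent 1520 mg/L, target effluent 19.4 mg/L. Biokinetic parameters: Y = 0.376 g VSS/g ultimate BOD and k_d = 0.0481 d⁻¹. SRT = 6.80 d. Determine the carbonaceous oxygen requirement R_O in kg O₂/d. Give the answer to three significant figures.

Y_obs = Y / (1 + k_d θ_c) = 0.376 / (1 + 0.0481 × 6.80) = 0.376 / 1.327 = 0.2833.
Q·(S₀ − S) = 1940 × (1520 − 19.4) × 10⁻³ = 2911 kg/d removed.
Biomass synthesised: P_X = Y_obs × 2911 = 824.8 kg VSS/d.
R_O = Q·ΔS − 1.42 P_X = 2911 − 1171 = 1740 kg O₂/d.

R_O ≈ 1740 kg O₂/d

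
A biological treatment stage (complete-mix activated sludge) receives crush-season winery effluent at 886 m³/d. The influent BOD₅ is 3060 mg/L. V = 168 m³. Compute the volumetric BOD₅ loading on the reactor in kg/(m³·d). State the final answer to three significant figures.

L_v ≈ 16.1 kg BOD₅/(m³·d)

Applied BOD₅ load per unit volume = Q·S₀/V = (886 × 3060/1000)/168.0 = 16.14 kg BOD₅·m⁻³·d⁻¹.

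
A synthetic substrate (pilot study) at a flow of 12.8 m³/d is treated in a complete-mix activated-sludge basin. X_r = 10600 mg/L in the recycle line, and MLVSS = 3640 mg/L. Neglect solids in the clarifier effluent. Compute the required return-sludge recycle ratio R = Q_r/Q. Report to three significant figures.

R = Q_r/Q = X/(X_r − X) = 3640 / (10600 − 3640) = 0.5230.

R ≈ 0.523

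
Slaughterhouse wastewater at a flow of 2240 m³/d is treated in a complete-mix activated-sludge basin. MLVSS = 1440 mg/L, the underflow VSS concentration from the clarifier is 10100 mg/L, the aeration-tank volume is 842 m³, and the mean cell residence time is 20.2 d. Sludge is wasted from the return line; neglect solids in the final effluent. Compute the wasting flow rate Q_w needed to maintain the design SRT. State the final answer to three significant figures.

Wasting from the return line (neglecting effluent solids): Q_w = V·X / (θ_c·X_r) = 842.0 × 1440 / (20.2 × 10100) = 5.943 m³/d.

Q_w ≈ 5.94 m³/d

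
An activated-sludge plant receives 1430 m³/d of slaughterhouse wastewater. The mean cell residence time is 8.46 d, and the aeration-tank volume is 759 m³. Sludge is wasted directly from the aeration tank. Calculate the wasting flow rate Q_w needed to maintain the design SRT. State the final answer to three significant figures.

Q_w ≈ 89.7 m³/d

For wasting at MLVSS concentration, Q_w = V/θ_c = 759.0/8.46 = 89.72 m³/d.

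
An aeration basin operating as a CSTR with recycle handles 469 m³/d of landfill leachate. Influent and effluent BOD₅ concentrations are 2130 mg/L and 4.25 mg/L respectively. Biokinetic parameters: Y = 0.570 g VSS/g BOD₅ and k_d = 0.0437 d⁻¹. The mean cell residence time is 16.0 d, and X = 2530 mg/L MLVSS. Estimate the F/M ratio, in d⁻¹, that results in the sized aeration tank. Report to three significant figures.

Rearranging the biomass balance for a CMAS with decay, V = Y·Q·ΔS·θ_c / [X·(1+k_d θ_c)] = 0.570 × 469 × (2130 − 4.25) × 16.0 / [2530 × (1 + 0.0437 × 16.0)] = 9.09×10^6 / 4299 = 2115 m³.
Food-to-microorganism ratio F/M = Q S₀ / (V X) = 469 × 2130 / (2115 × 2530) = 0.1867 d⁻¹.

F/M ≈ 0.187 d⁻¹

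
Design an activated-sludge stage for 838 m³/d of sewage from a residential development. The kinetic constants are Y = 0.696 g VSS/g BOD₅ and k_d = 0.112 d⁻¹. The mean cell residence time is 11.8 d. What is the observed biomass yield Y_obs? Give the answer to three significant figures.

Correct the yield for decay: Y_obs = Y/(1 + k_d θ_c) = 0.696 / (1 + 0.112 × 11.8) = 0.696 / 2.322 = 0.2998.

Y_obs ≈ 0.300 g VSS/g BOD₅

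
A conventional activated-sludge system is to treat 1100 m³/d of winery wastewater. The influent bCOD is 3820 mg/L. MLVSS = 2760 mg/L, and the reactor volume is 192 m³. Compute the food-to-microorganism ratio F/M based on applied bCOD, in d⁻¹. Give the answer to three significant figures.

F/M ≈ 7.93 d⁻¹

F/M = Q·S₀ / (V·X) = 1100 × 3820 / (192.0 × 2760) = 7.929 g bCOD·(g VSS·d)⁻¹.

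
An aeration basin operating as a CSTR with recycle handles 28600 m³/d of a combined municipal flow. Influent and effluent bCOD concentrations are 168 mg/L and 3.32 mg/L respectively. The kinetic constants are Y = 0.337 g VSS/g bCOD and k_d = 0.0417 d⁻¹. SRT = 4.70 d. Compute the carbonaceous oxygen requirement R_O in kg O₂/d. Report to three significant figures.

Y_obs = Y / (1 + k_d θ_c) = 0.337 / (1 + 0.0417 × 4.70) = 0.337 / 1.196 = 0.2818.
Mass of bCOD removed per day: Q(S₀ − S) = 28600 × 164.7 g/m³ = 4710 kg/d.
Net sludge production P_X = 0.2818 × 4710 = 1327 kg VSS/d.
Carbonaceous O₂ demand = substrate oxidised − cell-mass equivalent = 4710 − 1.42 × 1327 = 2825 kg O₂/d.

R_O ≈ 2830 kg O₂/d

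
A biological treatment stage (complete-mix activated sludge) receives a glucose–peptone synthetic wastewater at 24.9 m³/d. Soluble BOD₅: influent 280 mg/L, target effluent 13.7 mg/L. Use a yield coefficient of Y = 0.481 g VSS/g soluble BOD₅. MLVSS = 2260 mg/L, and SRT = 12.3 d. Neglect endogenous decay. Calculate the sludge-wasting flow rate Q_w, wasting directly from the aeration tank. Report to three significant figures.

Q_w ≈ 1.41 m³/d

Biomass mass balance (decay neglected): V·X = Y·Q·(S₀ − S)·θ_c, so V = 0.481 × 24.9 × (280 − 13.7) × 12.3 / 2260 = 17.36 m³.
With mixed-liquor wasting, θ_c = V/Q_w, so Q_w = V/θ_c = 17.36/12.3 = 1.411 m³/d.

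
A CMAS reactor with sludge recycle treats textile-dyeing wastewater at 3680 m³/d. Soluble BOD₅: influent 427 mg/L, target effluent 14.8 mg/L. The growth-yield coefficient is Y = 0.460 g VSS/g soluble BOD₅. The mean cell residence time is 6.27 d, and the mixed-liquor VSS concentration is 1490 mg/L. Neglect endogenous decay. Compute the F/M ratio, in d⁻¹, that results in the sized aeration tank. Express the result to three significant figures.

Biomass mass balance (decay neglected): V·X = Y·Q·(S₀ − S)·θ_c, so V = 0.460 × 3680 × (427 − 14.8) × 6.27 / 1490 = 2936 m³.
Food-to-microorganism ratio F/M = Q S₀ / (V X) = 3680 × 427 / (2936 × 1490) = 0.3592 d⁻¹.

F/M ≈ 0.359 d⁻¹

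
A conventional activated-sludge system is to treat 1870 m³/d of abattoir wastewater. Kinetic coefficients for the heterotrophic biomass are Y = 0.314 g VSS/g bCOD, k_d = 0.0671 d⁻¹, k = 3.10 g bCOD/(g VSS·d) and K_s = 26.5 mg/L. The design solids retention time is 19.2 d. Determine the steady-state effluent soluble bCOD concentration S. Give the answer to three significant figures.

Effluent substrate depends only on kinetics and SRT: S = K_s(1 + k_d θ_c) / [θ_c(Yk − k_d) − 1] = 26.5 × (1 + 0.0671 × 19.2) / [19.2 × (0.314 × 3.10 − 0.0671) − 1] = 60.64 / 16.40 = 3.697 mg/L.

S ≈ 3.70 mg/L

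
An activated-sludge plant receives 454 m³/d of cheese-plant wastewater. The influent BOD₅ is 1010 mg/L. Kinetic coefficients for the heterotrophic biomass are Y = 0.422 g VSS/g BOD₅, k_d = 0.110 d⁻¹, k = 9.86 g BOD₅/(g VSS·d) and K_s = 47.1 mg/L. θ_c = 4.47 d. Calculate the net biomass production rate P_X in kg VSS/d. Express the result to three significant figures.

For a completely mixed reactor with recycle the Lawrence–McCarty relation gives S = K_s·(1 + k_d·θ_c) / [θ_c·(Y·k − k_d) − 1] = 47.1 × (1 + 0.110 × 4.47) / [4.47 × (0.422 × 9.86 − 0.110) − 1] = 70.26 / 17.11 = 4.107 mg/L.
Correct the yield for decay: Y_obs = Y/(1 + k_d θ_c) = 0.422 / (1 + 0.110 × 4.47) = 0.422 / 1.492 = 0.2829.
Substrate removed = Q·(S₀ − S) = 454 m³/d × (1010 − 4.11) g/m³ = 4.57×10^5 g/d = 456.7 kg/d.
Biomass produced: P_X = Y_obs·Q·ΔS = 0.2829 × 456.7 ≈ 129.2 kg VSS/d.

P_X ≈ 129 kg VSS/d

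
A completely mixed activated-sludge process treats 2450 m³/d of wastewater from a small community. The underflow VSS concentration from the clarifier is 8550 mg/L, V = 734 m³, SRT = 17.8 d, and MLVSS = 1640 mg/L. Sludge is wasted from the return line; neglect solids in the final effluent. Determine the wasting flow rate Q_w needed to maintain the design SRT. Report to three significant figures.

Q_w ≈ 7.91 m³/d

θ_c = V·X/(Q_w·X_r) when wasting from the recycle, so Q_w = V·X/(θ_c·X_r) = 734.0 × 1640 / (17.8 × 8550) = 7.910 m³/d.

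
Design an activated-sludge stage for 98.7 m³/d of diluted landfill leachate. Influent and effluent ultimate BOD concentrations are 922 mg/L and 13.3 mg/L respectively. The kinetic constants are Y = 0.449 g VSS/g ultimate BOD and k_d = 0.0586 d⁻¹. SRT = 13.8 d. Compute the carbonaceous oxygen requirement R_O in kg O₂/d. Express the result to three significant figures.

Y_obs = Y / (1 + k_d θ_c) = 0.449 / (1 + 0.0586 × 13.8) = 0.449 / 1.809 = 0.2482.
Q·(S₀ − S) = 98.7 × (922 − 13.3) × 10⁻³ = 89.69 kg/d removed.
P_X = Y_obs·Q·(S₀ − S) = 0.2482 × 89.69 = 22.26 kg VSS/d.
R_O = Q·(S₀ − S) − 1.42·P_X = 89.69 − 1.42 × 22.26 = 58.07 kg O₂/d.

R_O ≈ 58.1 kg O₂/d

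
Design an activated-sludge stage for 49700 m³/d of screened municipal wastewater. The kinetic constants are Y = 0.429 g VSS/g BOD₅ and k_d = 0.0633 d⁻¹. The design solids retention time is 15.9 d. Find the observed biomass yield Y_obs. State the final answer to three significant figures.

Y_obs ≈ 0.214 g VSS/g BOD₅

Y_obs = Y / (1 + k_d θ_c) = 0.429 / (1 + 0.0633 × 15.9) = 0.429 / 2.006 = 0.2138.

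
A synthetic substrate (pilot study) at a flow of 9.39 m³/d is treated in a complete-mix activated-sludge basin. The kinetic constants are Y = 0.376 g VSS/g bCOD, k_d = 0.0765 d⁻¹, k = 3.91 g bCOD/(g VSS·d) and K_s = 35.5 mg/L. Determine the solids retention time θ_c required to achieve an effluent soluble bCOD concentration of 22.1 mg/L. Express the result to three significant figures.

At the target effluent, Y k S/(K_s+S) = 0.376×3.91×22.1/57.60 = 0.5641 d⁻¹.
Then 1/θ_c = μ − k_d = 0.5641 − 0.0765 = 0.4876 d⁻¹, giving θ_c = 2.051 d.

θ_c ≈ 2.05 d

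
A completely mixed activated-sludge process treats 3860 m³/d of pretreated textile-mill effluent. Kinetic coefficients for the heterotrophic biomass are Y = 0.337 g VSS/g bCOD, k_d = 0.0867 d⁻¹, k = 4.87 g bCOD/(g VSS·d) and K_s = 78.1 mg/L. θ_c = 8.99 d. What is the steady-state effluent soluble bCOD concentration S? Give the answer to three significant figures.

From the Monod/SRT balance for a CMAS, S = K_s·(1+k_d θ_c)/[θ_c·(Y k − k_d) − 1] = 78.1 × (1 + 0.0867 × 8.99) / [8.99 × (0.337 × 4.87 − 0.0867) − 1] = 139.0 / 12.97 = 10.71 mg/L.

S ≈ 10.7 mg/L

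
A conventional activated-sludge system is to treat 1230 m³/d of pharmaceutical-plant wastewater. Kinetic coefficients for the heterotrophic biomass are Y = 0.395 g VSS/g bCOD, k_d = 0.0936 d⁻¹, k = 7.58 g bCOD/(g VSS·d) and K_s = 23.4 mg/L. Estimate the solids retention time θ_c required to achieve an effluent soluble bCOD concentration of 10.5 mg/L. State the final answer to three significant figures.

θ_c ≈ 1.20 d

At the target effluent, Y k S/(K_s+S) = 0.395×7.58×10.5/33.90 = 0.9274 d⁻¹.
1/θ_c = 0.9274 − 0.0936 = 0.8338 d⁻¹, so θ_c = 1.199 d.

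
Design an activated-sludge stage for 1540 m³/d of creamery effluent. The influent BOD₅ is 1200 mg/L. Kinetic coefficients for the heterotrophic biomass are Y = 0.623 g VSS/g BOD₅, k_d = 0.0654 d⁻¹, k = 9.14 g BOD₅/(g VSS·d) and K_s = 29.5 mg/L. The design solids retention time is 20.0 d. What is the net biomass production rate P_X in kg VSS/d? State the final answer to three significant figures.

P_X ≈ 499 kg VSS/d

From the Monod/SRT balance for a CMAS, S = K_s·(1+k_d θ_c)/[θ_c·(Y k − k_d) − 1] = 29.5 × (1 + 0.0654 × 20.0) / [20.0 × (0.623 × 9.14 − 0.0654) − 1] = 68.09 / 111.6 = 0.6102 mg/L.
Y_obs = Y / (1 + k_d θ_c) = 0.623 / (1 + 0.0654 × 20.0) = 0.623 / 2.308 = 0.2699.
ΔS = 1200 − 0.610 = 1199 mg/L, so the substrate removal rate is 1540 × 1199/1000 = 1847 kg BOD₅/d.
Net biomass production P_X = Y_obs × Q·(S₀ − S) = 0.2699 × 1847 = 498.6 kg VSS/d.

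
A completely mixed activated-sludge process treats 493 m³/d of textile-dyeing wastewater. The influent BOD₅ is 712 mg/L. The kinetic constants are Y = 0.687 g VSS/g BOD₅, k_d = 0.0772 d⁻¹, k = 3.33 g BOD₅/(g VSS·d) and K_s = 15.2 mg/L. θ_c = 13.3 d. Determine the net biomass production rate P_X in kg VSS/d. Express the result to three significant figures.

From the Monod/SRT balance for a CMAS, S = K_s·(1+k_d θ_c)/[θ_c·(Y k − k_d) − 1] = 15.2 × (1 + 0.0772 × 13.3) / [13.3 × (0.687 × 3.33 − 0.0772) − 1] = 30.81 / 28.40 = 1.085 mg/L.
The observed yield is Y_obs = Y/(1 + k_d·θ_c) = 0.687 / (1 + 0.0772 × 13.3) = 0.687 / 2.027 = 0.3390 g VSS per g BOD₅ removed.
Substrate removed = Q·(S₀ − S) = 493 m³/d × (712 − 1.08) g/m³ = 3.5×10^5 g/d = 350.5 kg/d.
Biomass produced: P_X = Y_obs·Q·ΔS = 0.3390 × 350.5 ≈ 118.8 kg VSS/d.

P_X ≈ 119 kg VSS/d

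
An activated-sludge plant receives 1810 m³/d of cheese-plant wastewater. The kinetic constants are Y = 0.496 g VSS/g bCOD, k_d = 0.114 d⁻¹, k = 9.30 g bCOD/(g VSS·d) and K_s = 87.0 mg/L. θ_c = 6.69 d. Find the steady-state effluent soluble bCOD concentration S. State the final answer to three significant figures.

For a completely mixed reactor with recycle the Lawrence–McCarty relation gives S = K_s·(1 + k_d·θ_c) / [θ_c·(Y·k − k_d) − 1] = 87.0 × (1 + 0.114 × 6.69) / [6.69 × (0.496 × 9.30 − 0.114) − 1] = 153.4 / 29.10 = 5.270 mg/L.

S ≈ 5.27 mg/L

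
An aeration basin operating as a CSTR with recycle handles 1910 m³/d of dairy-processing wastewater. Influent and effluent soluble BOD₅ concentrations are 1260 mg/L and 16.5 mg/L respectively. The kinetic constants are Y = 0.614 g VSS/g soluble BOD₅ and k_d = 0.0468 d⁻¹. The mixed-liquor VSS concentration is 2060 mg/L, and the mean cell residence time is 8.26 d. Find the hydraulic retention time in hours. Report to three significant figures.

From the SRT design equation V = Y Q (S₀−S) θ_c / [X (1 + k_d θ_c)] = 0.614 × 1910 × (1260 − 16.5) × 8.26 / [2060 × (1 + 0.0468 × 8.26)] = 1.2×10^7 / 2856 = 4217 m³.
τ = V/Q = 4217/1910 = 2.208 d, or 52.99 h.

τ ≈ 53.0 h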